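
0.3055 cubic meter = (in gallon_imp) 67.2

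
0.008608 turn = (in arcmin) 185.9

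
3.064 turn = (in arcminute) 6.618e+04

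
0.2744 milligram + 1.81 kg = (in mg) 1.81e+06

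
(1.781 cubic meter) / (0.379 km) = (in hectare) 4.699e-07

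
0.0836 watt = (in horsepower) 0.0001121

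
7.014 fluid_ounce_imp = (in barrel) 0.001253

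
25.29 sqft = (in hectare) 0.000235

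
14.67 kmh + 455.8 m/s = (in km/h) 1656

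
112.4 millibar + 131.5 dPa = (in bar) 0.1125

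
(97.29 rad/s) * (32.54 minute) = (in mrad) 1.899e+08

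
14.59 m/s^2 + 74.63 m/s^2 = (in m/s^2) 89.22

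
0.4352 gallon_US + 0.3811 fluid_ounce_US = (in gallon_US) 0.4382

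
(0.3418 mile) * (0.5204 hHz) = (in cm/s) 2.863e+06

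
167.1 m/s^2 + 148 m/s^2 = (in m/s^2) 315.1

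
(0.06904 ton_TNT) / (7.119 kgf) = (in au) 2.766e-05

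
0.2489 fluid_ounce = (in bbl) 4.63e-05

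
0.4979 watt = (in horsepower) 0.0006677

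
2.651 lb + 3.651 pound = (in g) 2859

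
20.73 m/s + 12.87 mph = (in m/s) 26.48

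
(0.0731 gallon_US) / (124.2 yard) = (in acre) 6.021e-10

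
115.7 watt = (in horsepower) 0.1552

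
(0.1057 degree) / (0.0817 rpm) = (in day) 2.496e-06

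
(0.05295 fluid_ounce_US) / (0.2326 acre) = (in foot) 5.458e-09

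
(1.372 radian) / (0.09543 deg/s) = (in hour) 0.2288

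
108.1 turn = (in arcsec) 1.401e+08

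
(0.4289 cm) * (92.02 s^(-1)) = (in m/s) 0.3947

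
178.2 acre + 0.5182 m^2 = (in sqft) 7.762e+06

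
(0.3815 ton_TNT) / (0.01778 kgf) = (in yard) 1.001e+10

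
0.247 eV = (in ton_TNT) 9.458e-30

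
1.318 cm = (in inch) 0.5189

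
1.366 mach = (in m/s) 465.1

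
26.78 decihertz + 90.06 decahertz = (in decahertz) 90.33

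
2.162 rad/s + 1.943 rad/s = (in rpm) 39.2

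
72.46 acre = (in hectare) 29.32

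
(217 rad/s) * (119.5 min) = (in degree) 8.915e+07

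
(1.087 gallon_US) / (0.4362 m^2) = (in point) 26.74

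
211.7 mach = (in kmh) 2.595e+05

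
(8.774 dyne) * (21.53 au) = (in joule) 2.826e+08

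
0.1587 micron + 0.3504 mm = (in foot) 0.00115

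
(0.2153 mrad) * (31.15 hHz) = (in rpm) 6.404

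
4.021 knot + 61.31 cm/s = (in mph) 5.999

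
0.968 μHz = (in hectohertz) 9.68e-09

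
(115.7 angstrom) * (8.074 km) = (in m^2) 9.342e-05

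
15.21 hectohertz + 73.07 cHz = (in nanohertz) 1.522e+12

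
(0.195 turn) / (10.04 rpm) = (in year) 3.695e-08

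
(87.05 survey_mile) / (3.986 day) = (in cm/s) 40.68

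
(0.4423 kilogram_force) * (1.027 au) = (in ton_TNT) 159.3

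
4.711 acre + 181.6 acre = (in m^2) 7.54e+05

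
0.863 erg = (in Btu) 8.18e-11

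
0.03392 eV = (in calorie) 1.299e-21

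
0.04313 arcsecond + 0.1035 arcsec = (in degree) 4.073e-05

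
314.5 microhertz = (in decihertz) 0.003145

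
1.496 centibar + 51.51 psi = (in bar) 3.566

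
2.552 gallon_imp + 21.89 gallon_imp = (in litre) 111.1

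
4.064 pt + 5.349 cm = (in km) 5.492e-05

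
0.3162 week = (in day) 2.213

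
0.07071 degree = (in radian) 0.001234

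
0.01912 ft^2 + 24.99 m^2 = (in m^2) 24.99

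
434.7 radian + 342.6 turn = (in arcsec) 5.337e+08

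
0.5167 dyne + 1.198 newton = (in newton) 1.198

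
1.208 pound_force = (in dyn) 5.373e+05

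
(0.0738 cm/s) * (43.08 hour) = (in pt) 3.244e+05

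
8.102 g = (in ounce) 0.2858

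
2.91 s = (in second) 2.91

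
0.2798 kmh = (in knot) 0.1511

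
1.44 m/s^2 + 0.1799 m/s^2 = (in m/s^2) 1.62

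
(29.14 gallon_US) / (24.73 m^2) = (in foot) 0.01463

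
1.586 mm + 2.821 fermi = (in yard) 0.001734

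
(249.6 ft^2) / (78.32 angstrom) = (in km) 2.961e+06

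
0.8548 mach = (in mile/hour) 651.1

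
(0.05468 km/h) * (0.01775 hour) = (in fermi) 9.706e+14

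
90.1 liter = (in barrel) 0.5667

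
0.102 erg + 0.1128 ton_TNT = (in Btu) 4.473e+05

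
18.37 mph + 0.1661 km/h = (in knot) 16.05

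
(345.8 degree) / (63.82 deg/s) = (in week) 8.959e-06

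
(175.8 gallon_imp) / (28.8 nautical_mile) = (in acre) 3.703e-09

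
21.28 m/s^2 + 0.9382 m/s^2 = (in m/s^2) 22.22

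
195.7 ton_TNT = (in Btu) 7.761e+08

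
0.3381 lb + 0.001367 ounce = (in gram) 153.4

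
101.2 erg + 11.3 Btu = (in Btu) 11.3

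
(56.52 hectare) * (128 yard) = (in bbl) 4.161e+08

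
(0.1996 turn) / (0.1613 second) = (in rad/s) 7.775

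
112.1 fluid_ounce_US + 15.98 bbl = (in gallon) 672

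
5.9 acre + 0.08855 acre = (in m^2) 2.423e+04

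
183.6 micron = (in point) 0.5204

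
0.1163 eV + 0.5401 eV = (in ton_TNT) 2.514e-29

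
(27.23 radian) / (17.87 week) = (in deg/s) 0.0001444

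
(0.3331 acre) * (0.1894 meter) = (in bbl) 1606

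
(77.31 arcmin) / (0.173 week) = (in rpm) 2.052e-06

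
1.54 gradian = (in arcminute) 83.16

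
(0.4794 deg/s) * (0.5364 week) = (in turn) 432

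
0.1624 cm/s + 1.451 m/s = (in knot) 2.824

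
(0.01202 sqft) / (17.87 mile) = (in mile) 2.413e-11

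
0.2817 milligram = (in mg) 0.2817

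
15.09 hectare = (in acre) 37.29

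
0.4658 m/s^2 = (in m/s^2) 0.4658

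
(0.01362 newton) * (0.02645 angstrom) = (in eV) 2.248e+05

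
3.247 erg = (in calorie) 7.761e-08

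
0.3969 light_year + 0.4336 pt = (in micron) 3.755e+21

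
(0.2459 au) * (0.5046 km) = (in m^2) 1.856e+13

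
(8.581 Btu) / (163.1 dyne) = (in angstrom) 5.551e+16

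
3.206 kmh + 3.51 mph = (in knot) 4.781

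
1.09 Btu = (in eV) 7.178e+21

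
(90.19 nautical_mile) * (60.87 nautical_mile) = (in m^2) 1.883e+10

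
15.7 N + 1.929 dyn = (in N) 15.7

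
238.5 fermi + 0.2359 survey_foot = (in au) 4.806e-13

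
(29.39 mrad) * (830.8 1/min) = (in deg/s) 23.32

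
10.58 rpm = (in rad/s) 1.108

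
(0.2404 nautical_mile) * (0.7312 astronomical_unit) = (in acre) 1.203e+10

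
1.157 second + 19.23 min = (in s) 1155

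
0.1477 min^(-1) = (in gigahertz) 2.462e-12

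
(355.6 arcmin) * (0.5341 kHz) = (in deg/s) 3165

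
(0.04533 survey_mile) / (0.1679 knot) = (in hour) 0.2346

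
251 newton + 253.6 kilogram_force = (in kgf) 279.2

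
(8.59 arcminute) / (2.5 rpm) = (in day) 1.105e-07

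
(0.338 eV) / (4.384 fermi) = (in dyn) 1.235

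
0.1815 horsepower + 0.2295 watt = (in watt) 135.6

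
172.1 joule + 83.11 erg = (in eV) 1.074e+21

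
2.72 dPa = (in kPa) 0.000272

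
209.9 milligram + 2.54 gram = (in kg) 0.00275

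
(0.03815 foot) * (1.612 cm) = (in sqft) 0.002018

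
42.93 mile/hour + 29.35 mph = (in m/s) 32.31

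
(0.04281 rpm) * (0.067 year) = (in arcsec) 1.954e+09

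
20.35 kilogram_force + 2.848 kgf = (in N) 227.5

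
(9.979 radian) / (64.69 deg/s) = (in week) 1.461e-05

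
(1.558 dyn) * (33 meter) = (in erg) 5141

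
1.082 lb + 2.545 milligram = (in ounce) 17.31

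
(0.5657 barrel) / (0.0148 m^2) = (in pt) 1.723e+04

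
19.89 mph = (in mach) 0.02611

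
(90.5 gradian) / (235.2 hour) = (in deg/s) 9.619e-05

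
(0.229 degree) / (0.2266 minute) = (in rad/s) 0.000294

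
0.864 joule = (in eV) 5.393e+18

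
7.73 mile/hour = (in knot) 6.717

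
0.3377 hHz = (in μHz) 3.377e+07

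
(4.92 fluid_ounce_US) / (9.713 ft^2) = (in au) 1.078e-15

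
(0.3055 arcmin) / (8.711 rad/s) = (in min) 1.7e-07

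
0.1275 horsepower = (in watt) 95.08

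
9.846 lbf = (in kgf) 4.466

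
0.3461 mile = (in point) 1.579e+06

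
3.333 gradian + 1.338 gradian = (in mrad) 73.37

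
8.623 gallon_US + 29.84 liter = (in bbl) 0.393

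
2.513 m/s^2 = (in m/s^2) 2.513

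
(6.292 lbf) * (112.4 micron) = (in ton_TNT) 7.519e-13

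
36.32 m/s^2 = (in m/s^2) 36.32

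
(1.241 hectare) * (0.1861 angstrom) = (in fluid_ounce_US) 0.007809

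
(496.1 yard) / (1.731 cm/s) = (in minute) 436.8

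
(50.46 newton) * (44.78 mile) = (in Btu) 3447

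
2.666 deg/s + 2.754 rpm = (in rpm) 3.198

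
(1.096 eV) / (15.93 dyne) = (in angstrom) 1.102e-05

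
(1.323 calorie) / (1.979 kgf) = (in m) 0.2852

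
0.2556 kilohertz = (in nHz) 2.556e+11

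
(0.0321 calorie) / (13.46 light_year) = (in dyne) 1.055e-13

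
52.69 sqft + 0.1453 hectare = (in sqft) 1.569e+04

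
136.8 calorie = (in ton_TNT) 1.368e-07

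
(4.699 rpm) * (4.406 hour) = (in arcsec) 1.61e+09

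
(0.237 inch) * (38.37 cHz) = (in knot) 0.00449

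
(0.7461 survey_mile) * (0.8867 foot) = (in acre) 0.08019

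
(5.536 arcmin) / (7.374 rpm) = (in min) 3.476e-05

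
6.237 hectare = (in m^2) 6.237e+04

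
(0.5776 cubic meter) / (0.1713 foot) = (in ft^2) 119.1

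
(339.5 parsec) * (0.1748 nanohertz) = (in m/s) 1.831e+09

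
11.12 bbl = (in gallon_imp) 388.9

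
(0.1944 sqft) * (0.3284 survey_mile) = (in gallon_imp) 2100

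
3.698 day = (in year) 0.01013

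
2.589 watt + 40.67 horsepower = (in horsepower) 40.67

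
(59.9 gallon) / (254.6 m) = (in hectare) 8.906e-08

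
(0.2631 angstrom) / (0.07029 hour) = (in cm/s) 1.04e-11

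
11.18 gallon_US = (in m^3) 0.04232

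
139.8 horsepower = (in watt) 1.042e+05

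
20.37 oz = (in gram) 577.5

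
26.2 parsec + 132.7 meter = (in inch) 3.183e+19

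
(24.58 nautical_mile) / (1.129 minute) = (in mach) 1.974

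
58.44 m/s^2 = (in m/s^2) 58.44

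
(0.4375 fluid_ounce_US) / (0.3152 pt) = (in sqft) 1.252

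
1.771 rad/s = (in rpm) 16.91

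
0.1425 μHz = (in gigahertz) 1.425e-16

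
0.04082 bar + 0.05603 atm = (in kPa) 9.759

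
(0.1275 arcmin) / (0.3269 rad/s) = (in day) 1.313e-09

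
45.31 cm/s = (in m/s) 0.4531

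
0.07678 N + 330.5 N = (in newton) 330.6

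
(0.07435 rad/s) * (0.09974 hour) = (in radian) 26.7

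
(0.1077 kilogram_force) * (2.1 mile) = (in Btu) 3.383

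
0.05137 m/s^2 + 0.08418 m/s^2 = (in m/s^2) 0.1356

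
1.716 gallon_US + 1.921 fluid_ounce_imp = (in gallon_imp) 1.441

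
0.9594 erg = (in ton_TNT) 2.293e-17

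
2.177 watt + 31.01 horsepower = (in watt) 2.313e+04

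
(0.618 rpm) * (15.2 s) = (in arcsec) 2.029e+05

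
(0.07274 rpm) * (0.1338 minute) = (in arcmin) 210.2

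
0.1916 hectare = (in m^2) 1916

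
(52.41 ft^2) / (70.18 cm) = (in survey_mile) 0.004311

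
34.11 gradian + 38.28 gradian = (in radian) 1.137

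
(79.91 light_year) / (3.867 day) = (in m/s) 2.263e+12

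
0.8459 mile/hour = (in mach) 0.001111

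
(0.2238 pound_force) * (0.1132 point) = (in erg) 397.6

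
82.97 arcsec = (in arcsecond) 82.97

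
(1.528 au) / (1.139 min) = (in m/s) 3.345e+09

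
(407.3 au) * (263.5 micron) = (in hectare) 1.606e+06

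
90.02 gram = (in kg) 0.09002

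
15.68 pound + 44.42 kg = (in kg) 51.53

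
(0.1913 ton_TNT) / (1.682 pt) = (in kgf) 1.375e+11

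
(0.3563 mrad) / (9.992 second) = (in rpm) 0.0003405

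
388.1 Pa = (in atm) 0.00383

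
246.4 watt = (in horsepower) 0.3304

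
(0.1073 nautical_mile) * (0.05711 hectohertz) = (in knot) 2206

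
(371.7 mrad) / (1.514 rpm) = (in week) 3.876e-06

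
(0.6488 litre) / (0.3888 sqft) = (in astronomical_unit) 1.201e-13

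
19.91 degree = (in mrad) 347.5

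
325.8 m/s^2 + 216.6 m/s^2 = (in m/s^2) 542.4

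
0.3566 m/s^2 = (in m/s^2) 0.3566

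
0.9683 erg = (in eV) 6.044e+11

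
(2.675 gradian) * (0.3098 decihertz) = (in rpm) 0.01243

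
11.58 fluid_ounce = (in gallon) 0.09047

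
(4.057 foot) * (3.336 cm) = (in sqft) 0.444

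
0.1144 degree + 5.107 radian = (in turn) 0.8131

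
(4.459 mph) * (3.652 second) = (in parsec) 2.359e-16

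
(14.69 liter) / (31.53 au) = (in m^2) 3.114e-15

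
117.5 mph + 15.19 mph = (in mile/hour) 132.7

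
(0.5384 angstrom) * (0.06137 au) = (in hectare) 4.943e-05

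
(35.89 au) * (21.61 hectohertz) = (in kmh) 4.177e+16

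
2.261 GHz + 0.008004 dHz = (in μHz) 2.261e+15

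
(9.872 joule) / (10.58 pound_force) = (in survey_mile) 0.0001303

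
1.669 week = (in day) 11.68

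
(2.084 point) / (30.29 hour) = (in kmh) 2.427e-08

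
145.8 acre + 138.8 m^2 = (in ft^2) 6.353e+06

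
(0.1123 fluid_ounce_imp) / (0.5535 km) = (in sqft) 6.205e-08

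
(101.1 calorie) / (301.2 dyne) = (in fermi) 1.404e+20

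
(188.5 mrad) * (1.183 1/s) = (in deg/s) 12.78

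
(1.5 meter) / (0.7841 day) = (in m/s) 2.214e-05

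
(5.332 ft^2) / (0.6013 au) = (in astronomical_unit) 3.681e-23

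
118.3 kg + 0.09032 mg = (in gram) 1.183e+05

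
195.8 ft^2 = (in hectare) 0.001819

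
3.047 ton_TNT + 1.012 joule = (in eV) 7.957e+28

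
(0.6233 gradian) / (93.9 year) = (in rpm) 3.157e-11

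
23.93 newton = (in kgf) 2.44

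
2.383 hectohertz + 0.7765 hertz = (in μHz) 2.391e+08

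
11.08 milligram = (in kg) 1.108e-05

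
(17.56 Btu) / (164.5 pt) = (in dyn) 3.193e+10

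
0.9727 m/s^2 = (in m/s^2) 0.9727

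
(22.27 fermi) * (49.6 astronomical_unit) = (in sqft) 1.779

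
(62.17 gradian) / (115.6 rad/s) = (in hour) 2.347e-06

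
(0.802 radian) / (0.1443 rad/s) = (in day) 6.433e-05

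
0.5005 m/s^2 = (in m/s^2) 0.5005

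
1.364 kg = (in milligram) 1.364e+06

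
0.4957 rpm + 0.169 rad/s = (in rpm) 2.11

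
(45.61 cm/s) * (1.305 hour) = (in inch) 8.436e+04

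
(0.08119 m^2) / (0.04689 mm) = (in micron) 1.731e+09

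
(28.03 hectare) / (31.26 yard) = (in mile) 6.093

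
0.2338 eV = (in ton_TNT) 8.953e-30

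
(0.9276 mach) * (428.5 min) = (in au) 5.428e-05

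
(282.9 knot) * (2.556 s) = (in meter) 372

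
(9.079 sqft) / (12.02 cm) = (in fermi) 7.017e+15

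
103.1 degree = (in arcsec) 3.712e+05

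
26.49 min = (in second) 1589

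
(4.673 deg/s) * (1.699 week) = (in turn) 1.334e+04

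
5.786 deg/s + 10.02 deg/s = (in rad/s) 0.2759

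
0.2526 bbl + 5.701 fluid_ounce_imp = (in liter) 40.32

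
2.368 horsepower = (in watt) 1766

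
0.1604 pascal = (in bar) 1.604e-06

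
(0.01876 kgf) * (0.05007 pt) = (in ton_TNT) 7.767e-16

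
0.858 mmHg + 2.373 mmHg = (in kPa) 0.4308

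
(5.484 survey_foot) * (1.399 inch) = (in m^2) 0.0594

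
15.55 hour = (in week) 0.09256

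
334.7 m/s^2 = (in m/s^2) 334.7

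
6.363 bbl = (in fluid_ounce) 3.421e+04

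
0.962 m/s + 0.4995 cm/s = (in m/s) 0.967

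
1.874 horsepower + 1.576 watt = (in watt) 1399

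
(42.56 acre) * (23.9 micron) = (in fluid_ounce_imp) 1.449e+05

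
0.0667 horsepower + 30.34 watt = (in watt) 80.08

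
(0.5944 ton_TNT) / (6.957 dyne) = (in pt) 1.013e+17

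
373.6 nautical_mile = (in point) 1.961e+09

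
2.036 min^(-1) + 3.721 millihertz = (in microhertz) 3.765e+04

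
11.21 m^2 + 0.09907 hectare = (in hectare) 0.1002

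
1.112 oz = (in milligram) 3.152e+04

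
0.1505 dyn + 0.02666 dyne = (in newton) 1.772e-06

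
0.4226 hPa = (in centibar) 0.04226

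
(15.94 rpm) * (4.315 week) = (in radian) 4.356e+06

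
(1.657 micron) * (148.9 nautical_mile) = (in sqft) 4.918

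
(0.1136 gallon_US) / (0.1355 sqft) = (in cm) 3.416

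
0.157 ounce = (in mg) 4451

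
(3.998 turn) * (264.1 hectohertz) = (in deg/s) 3.801e+07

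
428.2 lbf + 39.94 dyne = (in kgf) 194.2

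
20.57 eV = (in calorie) 7.877e-19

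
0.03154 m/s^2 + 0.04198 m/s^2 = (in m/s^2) 0.07352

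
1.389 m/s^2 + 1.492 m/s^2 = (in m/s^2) 2.881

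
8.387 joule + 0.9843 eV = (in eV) 5.235e+19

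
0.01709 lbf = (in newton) 0.07602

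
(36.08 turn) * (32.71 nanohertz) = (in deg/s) 0.0004249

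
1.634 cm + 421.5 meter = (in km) 0.4215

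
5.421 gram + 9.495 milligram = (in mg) 5430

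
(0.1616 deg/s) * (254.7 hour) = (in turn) 411.6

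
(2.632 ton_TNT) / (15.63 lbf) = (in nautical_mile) 8.552e+04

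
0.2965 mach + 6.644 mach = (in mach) 6.941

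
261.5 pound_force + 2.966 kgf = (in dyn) 1.192e+08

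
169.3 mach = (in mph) 1.29e+05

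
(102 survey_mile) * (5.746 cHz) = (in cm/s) 9.432e+05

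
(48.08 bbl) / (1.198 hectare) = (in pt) 1.809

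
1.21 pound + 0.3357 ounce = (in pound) 1.231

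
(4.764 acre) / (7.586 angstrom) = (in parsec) 0.0008236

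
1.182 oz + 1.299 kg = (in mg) 1.333e+06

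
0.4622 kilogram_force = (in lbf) 1.019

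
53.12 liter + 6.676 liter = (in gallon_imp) 13.15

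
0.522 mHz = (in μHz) 522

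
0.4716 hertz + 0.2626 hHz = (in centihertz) 2673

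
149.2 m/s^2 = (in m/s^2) 149.2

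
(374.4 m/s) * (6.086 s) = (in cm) 2.279e+05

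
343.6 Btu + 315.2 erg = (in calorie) 8.664e+04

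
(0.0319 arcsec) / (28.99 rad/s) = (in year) 1.692e-16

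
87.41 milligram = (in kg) 8.741e-05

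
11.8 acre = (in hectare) 4.775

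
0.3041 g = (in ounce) 0.01073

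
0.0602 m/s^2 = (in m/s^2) 0.0602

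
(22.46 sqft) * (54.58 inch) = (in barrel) 18.19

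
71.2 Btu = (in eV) 4.689e+23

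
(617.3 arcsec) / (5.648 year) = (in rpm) 1.605e-10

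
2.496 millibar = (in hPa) 2.496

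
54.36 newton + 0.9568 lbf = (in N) 58.62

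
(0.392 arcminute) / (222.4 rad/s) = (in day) 5.934e-12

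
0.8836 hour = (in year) 0.0001009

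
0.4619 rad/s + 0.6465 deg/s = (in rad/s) 0.4732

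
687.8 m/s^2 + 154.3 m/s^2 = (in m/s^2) 842.1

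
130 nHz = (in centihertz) 1.3e-05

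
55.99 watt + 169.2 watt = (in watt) 225.2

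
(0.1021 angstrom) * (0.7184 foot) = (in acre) 5.524e-16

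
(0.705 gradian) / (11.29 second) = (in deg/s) 0.0562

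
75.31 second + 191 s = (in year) 8.445e-06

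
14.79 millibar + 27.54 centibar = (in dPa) 2.902e+05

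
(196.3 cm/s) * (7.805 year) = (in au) 0.00323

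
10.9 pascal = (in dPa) 109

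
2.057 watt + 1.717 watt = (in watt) 3.774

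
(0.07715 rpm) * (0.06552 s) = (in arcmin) 1.82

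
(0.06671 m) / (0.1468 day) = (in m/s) 5.26e-06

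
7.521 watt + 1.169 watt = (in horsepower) 0.01165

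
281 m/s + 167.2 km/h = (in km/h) 1179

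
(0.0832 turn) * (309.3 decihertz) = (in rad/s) 16.17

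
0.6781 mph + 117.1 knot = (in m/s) 60.54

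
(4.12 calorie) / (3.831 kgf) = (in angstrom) 4.588e+09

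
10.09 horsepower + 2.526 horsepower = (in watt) 9408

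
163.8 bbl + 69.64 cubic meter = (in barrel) 601.8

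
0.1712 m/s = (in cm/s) 17.12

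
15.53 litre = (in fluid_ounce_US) 525.1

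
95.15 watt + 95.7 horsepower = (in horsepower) 95.83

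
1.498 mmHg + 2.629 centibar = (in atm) 0.02792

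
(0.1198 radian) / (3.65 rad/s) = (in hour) 9.117e-06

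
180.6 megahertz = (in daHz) 1.806e+07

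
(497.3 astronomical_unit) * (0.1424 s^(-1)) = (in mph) 2.37e+13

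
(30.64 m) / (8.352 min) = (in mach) 0.0001796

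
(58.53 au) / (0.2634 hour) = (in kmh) 3.324e+10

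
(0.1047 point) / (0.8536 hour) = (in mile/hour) 2.689e-08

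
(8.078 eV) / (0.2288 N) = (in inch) 2.227e-16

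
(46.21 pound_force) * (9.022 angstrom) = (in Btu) 1.758e-10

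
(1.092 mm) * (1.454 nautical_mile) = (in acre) 0.0007266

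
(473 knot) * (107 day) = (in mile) 1.398e+06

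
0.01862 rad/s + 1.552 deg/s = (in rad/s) 0.04571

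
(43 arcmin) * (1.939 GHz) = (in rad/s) 2.425e+07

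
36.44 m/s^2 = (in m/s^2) 36.44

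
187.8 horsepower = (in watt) 1.4e+05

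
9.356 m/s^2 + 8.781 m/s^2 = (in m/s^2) 18.14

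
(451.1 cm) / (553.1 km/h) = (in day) 3.398e-07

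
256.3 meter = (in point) 7.265e+05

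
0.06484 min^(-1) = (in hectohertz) 1.081e-05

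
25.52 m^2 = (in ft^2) 274.7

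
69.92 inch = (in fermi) 1.776e+15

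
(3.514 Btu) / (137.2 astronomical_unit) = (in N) 1.806e-10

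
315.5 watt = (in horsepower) 0.4231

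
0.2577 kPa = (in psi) 0.03738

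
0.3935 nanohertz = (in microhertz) 0.0003935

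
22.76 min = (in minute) 22.76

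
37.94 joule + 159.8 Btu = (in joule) 1.686e+05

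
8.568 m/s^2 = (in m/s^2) 8.568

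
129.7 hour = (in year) 0.01481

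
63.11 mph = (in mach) 0.08286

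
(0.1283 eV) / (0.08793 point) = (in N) 6.627e-16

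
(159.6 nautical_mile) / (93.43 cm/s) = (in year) 0.01003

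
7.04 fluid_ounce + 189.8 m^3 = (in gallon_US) 5.014e+04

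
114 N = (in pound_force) 25.63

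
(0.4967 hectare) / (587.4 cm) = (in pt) 2.397e+06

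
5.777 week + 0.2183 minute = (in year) 0.1108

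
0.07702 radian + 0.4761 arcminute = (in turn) 0.01228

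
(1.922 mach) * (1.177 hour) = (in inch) 1.092e+08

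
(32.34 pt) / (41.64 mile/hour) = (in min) 1.021e-05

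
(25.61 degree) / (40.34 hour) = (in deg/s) 0.0001763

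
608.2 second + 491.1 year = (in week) 2.561e+04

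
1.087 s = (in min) 0.01812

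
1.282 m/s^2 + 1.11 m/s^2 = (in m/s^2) 2.392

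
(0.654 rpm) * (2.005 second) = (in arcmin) 472.1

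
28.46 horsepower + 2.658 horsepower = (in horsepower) 31.12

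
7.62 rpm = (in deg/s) 45.72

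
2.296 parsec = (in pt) 2.008e+20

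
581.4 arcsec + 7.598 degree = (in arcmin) 465.6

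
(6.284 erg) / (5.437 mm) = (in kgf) 1.179e-05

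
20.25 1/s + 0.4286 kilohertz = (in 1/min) 2.693e+04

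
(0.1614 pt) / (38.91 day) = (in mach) 4.974e-14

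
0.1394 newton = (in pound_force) 0.03134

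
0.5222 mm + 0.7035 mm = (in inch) 0.04826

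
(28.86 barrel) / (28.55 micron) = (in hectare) 16.07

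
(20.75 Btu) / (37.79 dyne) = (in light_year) 6.123e-09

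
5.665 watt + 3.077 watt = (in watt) 8.742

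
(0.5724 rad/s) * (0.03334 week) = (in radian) 1.154e+04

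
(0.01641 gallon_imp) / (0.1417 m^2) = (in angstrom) 5.265e+06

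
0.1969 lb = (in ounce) 3.15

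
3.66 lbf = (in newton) 16.28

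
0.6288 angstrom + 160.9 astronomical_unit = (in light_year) 0.002544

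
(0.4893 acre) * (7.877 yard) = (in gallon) 3.768e+06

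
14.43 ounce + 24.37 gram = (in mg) 4.335e+05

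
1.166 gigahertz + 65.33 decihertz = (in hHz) 1.166e+07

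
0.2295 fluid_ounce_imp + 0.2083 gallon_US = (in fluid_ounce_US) 26.88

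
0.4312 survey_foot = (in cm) 13.14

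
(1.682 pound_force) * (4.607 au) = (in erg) 5.157e+19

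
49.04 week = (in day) 343.3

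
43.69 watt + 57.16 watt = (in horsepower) 0.1352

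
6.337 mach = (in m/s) 2158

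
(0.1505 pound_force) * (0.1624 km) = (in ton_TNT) 2.598e-08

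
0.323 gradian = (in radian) 0.005074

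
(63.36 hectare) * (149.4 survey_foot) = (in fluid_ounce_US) 9.756e+11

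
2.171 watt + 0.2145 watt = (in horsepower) 0.003199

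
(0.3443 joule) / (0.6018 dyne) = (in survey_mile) 35.55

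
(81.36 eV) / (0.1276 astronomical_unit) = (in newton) 6.829e-28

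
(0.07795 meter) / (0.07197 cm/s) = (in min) 1.805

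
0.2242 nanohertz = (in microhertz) 0.0002242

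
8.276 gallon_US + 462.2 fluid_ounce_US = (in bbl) 0.283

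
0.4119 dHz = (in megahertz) 4.119e-08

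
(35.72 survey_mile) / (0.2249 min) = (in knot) 8281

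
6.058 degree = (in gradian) 6.731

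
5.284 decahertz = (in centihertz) 5284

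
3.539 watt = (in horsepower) 0.004746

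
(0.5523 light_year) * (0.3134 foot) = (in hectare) 4.991e+10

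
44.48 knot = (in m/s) 22.88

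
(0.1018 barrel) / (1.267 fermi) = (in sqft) 1.375e+14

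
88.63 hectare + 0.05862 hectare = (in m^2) 8.869e+05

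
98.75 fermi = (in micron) 9.875e-08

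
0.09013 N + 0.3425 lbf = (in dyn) 1.614e+05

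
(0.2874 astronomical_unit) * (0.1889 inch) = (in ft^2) 2.22e+09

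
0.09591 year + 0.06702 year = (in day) 59.47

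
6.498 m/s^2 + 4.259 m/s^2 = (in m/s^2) 10.76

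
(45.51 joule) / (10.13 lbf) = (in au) 6.751e-12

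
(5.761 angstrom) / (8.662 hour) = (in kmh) 6.651e-14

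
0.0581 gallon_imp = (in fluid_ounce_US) 8.931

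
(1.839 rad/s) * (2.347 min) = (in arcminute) 8.903e+05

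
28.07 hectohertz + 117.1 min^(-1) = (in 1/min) 1.685e+05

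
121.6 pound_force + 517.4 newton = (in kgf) 107.9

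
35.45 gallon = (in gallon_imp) 29.52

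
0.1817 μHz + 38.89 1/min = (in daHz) 0.06482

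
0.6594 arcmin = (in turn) 3.053e-05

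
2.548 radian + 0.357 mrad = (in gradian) 162.2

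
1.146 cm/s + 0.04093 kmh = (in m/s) 0.02283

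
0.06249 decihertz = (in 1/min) 0.3749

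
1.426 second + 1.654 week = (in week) 1.654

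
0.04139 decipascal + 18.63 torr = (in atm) 0.02451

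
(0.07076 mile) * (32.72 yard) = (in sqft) 3.667e+04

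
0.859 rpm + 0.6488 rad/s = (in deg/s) 42.33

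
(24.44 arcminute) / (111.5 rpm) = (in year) 1.931e-11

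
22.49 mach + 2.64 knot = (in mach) 22.49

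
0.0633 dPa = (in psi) 9.181e-07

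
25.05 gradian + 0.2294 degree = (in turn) 0.06326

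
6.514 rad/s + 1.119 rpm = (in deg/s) 379.9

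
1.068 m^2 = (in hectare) 0.0001068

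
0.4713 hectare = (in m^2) 4713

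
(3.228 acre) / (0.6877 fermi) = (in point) 5.385e+22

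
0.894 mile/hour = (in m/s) 0.3997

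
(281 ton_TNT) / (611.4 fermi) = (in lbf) 4.323e+23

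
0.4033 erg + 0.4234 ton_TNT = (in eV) 1.106e+28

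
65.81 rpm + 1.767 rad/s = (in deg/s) 496.1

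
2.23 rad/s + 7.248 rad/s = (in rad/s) 9.478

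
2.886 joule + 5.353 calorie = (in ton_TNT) 6.043e-09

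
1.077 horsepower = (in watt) 803.1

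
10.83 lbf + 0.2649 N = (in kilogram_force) 4.939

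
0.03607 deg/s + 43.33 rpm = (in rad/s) 4.538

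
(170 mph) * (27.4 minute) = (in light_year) 1.321e-11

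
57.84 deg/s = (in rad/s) 1.009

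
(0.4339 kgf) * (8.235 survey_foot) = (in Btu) 0.01012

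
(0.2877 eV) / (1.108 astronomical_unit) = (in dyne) 2.781e-26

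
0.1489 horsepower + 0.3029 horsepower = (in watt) 336.9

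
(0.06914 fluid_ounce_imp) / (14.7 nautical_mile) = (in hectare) 7.216e-15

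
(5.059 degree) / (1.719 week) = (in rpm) 8.11e-07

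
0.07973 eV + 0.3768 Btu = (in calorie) 95.02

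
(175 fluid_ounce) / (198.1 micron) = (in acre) 0.006456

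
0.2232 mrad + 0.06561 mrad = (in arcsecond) 59.57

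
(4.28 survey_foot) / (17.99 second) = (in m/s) 0.07252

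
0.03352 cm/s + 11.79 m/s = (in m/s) 11.79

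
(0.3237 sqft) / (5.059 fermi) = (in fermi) 5.944e+27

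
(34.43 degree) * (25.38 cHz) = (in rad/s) 0.1525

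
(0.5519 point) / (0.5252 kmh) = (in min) 2.224e-05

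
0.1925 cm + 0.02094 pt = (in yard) 0.002113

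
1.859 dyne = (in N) 1.859e-05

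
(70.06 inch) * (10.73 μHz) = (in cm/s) 0.001909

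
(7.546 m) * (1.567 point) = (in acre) 1.031e-06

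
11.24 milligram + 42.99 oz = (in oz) 42.99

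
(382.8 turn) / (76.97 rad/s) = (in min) 0.5208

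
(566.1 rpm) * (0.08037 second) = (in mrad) 4764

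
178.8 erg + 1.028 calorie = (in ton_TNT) 1.028e-09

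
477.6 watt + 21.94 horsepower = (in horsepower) 22.58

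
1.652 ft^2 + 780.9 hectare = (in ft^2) 8.406e+07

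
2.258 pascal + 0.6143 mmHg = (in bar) 0.0008416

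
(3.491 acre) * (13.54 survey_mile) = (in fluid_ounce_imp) 1.083e+13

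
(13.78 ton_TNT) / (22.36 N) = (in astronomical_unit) 0.01724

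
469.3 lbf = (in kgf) 212.9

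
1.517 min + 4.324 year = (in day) 1578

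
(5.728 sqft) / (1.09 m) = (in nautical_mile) 0.0002636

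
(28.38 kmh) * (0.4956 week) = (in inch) 9.303e+07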